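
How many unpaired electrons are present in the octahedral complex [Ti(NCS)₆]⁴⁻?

Each NCS⁻ contributes -1; 6 × (-1) = -6. With overall charge -4, Ti is in the +2 oxidation state.
Ti²⁺: group 4, so d-count = 4 − 2 = 2.
Configuration: t2g^2 e_g^0, giving 2 unpaired electrons.

2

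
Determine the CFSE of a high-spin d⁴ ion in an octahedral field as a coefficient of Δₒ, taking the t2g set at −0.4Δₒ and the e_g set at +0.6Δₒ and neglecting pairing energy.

-0.6 Δₒ

Configuration: t2g^3 e_g^1.
CFSE = 3(-0.4Δₒ) + 1(0.6Δₒ) = -1.2Δₒ + 0.6Δₒ = -0.6Δₒ.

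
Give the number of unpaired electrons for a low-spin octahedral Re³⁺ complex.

Re is in group 7, so Re³⁺ is d⁴ (7 − 3 = 4).
Configuration: t₂g⁴ eg⁰, giving 2 unpaired electrons.

2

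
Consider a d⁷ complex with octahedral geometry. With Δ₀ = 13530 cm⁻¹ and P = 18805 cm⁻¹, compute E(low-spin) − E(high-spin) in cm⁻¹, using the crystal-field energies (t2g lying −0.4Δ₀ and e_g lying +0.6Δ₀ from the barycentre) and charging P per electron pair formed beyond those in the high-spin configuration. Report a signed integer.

5275

High-spin d⁷ fills as t2g^5 e_g^2 with CFSE 5(−0.4) + 2(+0.6) = -0.8Δ₀ = -10824 cm⁻¹.
Low-spin t2g^6 e_g^1 gives -1.8Δ₀ = -24354 cm⁻¹, but forming 1 extra pair costs 1P = 18805 cm⁻¹, so E(LS) = -24354 + 18805 = -5549 cm⁻¹.
E(LS) − E(HS) = -5549 − (-10824) = 5275 cm⁻¹.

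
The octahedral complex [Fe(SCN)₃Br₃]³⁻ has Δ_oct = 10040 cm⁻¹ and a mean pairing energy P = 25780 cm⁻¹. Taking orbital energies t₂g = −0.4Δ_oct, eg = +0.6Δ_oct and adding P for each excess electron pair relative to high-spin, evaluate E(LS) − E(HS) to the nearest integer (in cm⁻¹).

31480

Ligand charges: 3×(-1) from SCN⁻ and 3×(-1) from Br⁻ sum to -6; with overall charge -3, Fe is +3.
Fe is in group 8, so Fe³⁺ is d⁵ (8 − 3 = 5).
High-spin: t₂g³ eg², CFSE = 0.0Δ_oct = 0 cm⁻¹.
For low-spin the configuration is t₂g⁵ eg⁰: orbital energy -2.0 × 10040 = -20080 cm⁻¹, and 2 additional pairs relative to high-spin add 51560 cm⁻¹, giving 31480 cm⁻¹.
The difference is 31480 − (0) = 31480 cm⁻¹, so high-spin lies lower.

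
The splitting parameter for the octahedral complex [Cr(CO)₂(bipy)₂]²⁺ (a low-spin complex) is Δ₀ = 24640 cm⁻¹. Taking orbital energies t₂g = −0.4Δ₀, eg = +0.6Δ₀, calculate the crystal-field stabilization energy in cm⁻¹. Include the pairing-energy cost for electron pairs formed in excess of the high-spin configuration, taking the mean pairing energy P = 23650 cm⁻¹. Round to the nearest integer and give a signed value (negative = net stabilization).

-15774

Ligand charges: 2×(+0) from CO and 2×(+0) from bipy sum to +0; with overall charge +2, Cr is +2.
Group 6 minus oxidation state +2 gives a d⁴ configuration for Cr²⁺.
Electron filling gives t₂g⁴ eg⁰.
The orbital stabilization is -1.6Δ₀ = -1.6 × 24640 = -39424 cm⁻¹.
High-spin d⁴ would be t₂g³ eg¹ with 0 pairs; low-spin has 1, so 1 excess pair costs +1P = +23650 cm⁻¹.
Net CFSE = -39424 + 23650 = -15774 cm⁻¹.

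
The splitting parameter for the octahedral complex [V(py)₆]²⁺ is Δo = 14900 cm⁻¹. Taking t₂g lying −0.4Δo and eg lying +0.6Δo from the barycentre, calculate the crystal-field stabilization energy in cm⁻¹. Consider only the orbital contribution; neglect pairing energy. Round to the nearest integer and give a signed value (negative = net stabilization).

py is neutral, so the +2 overall charge sits on V: oxidation state +2.
Group 5 minus oxidation state +2 gives a d³ configuration for V²⁺.
Electron filling gives t₂g³ eg⁰.
Orbital CFSE = 3(-0.4) + 0(0.6) = -1.2Δo = -1.2 × 14900 = -17880 cm⁻¹.

-17880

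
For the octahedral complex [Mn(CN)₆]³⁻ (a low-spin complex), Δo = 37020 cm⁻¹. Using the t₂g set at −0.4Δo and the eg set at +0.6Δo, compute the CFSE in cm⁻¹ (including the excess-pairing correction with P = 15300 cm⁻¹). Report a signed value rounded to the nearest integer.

Each CN⁻ contributes -1; 6 × (-1) = -6. With overall charge -3, Mn is in the +3 oxidation state.
Mn sits in group 7; removing 3 electrons leaves Mn³⁺ with 7 − 3 = 4 d electrons.
The d⁴ electrons fill as t₂g⁴ eg⁰.
CFSE(orbital) = 4×(-0.4Δo) + 0×(0.6Δo) = -1.6Δo; with Δo = 37020 cm⁻¹ that is -59232 cm⁻¹.
Relative to high-spin t₂g³ eg¹ (0 paired), the low-spin configuration has 1 additional pair, contributing +1 × 15300 = +15300 cm⁻¹.
Net CFSE = -59232 + 15300 = -43932 cm⁻¹.

-43932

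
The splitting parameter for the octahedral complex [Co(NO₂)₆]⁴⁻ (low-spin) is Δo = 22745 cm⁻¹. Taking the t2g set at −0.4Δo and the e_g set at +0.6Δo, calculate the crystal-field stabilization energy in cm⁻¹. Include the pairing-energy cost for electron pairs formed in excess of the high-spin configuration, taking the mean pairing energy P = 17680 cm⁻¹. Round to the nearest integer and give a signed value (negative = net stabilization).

Each NO₂⁻ contributes -1; 6 × (-1) = -6. With overall charge -4, Co is in the +2 oxidation state.
Co²⁺: group 9, so d-count = 9 − 2 = 7.
Electron filling gives t2g^6 e_g^1.
The orbital stabilization is -1.8Δo = -1.8 × 22745 = -40941 cm⁻¹.
Pairing penalty: 3 pairs vs 2 in the high-spin reference → 1 extra × P = 17680 cm⁻¹.
Overall CFSE = -40941 + 17680 = -23261 cm⁻¹.

-23261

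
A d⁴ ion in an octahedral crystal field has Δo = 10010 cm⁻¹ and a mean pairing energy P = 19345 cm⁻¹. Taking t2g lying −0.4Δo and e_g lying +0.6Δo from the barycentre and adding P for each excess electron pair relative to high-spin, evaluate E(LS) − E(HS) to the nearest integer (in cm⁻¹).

9335

In the high-spin limit (t2g^3 e_g^1) the orbital term is -0.6Δo = -6006 cm⁻¹, with no excess pairing.
Low-spin: t2g^4 e_g^0, orbital CFSE = -1.6Δo = -16016 cm⁻¹; plus 1 excess pair × P = +19345 cm⁻¹; total 3329 cm⁻¹.
The difference is 3329 − (-6006) = 9335 cm⁻¹, so high-spin lies lower.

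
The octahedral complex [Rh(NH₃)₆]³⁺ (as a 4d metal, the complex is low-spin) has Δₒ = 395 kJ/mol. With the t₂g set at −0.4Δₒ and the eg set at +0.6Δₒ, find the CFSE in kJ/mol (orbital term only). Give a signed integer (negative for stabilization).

-948

NH₃ is neutral, so the +3 overall charge sits on Rh: oxidation state +3.
Rh is in group 9, so Rh³⁺ is d⁶ (9 − 3 = 6).
Electron filling gives t₂g⁶ eg⁰.
The orbital stabilization is -2.4Δₒ = -2.4 × 395 = -948 kJ/mol.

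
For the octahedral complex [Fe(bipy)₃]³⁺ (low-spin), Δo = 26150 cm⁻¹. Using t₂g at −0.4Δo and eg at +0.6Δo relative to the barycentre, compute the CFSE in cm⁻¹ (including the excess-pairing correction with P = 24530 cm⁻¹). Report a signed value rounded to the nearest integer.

-3240

bipy is neutral, so the +3 overall charge sits on Fe: oxidation state +3.
Fe sits in group 8; removing 3 electrons leaves Fe³⁺ with 8 − 3 = 5 d electrons.
Configuration: t₂g⁵ eg⁰.
Orbital CFSE = 5(-0.4) + 0(0.6) = -2.0Δo = -2.0 × 26150 = -52300 cm⁻¹.
High-spin d⁵ would be t₂g³ eg² with 0 pairs; low-spin has 2, so 2 excess pairs cost +2P = +49060 cm⁻¹.
Combining: -52300 + 49060 = -3240 cm⁻¹.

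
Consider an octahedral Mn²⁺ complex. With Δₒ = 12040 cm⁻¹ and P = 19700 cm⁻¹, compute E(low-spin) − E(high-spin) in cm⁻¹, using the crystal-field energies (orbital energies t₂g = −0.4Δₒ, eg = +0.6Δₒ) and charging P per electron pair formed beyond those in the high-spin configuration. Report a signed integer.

Mn is in group 7, so Mn²⁺ is d⁵ (7 − 2 = 5).
High-spin d⁵ fills as t₂g³ eg² with CFSE 3(−0.4) + 2(+0.6) = 0.0Δₒ = 0 cm⁻¹.
Low-spin t₂g⁵ eg⁰ gives -2.0Δₒ = -24080 cm⁻¹, but forming 2 extra pairs costs 2P = 39400 cm⁻¹, so E(LS) = -24080 + 39400 = 15320 cm⁻¹.
The difference is 15320 − (0) = 15320 cm⁻¹, so high-spin lies lower.

15320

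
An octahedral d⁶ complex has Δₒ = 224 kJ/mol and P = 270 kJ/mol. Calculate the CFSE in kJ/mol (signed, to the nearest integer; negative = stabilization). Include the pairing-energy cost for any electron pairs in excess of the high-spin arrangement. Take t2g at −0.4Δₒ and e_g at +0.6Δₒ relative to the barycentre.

With Δₒ < P the complex is high-spin.
Configuration: t2g^4 e_g^2.
Orbital CFSE = -0.4Δₒ = -0.4 × 224 = -90 kJ/mol.
High-spin has no excess pairs, so no pairing correction applies.

-90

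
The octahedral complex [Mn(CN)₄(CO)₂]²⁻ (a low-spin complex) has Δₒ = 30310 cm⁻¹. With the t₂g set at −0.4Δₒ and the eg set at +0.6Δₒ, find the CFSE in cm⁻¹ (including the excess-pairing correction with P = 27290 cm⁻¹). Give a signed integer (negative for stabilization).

Ligand charges: 4×(-1) from CN⁻ and 2×(+0) from CO sum to -4; with overall charge -2, Mn is +2.
Mn²⁺: group 7, so d-count = 7 − 2 = 5.
The d⁵ electrons fill as t₂g⁵ eg⁰.
Orbital CFSE = 5(-0.4) + 0(0.6) = -2.0Δₒ = -2.0 × 30310 = -60620 cm⁻¹.
Relative to high-spin t₂g³ eg² (0 paired), the low-spin configuration has 2 additional pairs, contributing +2 × 27290 = +54580 cm⁻¹.
Net CFSE = -60620 + 54580 = -6040 cm⁻¹.

-6040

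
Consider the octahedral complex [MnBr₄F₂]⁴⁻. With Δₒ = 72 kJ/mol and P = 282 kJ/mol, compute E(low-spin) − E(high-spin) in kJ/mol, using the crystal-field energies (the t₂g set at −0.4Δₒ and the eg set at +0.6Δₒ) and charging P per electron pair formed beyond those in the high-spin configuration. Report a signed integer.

420

Ligand charges: 4×(-1) from Br⁻ and 2×(-1) from F⁻ sum to -6; with overall charge -4, Mn is +2.
Mn is in group 7, so Mn²⁺ is d⁵ (7 − 2 = 5).
High-spin d⁵ fills as t₂g³ eg² with CFSE 3(−0.4) + 2(+0.6) = 0.0Δₒ = 0 kJ/mol.
For low-spin the configuration is t₂g⁵ eg⁰: orbital energy -2.0 × 72 = -144 kJ/mol, and 2 additional pairs relative to high-spin add 564 kJ/mol, giving 420 kJ/mol.
The difference is 420 − (0) = 420 kJ/mol, so high-spin lies lower.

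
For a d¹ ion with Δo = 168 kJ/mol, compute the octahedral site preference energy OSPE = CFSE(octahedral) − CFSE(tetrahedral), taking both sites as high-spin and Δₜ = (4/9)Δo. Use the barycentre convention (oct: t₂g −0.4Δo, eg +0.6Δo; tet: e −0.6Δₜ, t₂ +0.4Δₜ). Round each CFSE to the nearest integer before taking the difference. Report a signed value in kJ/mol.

Octahedral (high-spin): t₂g¹ eg⁰, CFSE = 1(−0.4) + 0(+0.6) = -0.4Δo = -0.4 × 168 = -67 kJ/mol.
Tetrahedral e¹ t₂⁰ gives -0.6Δₜ = -0.6 × (4/9) × 168 = -45 kJ/mol.
OSPE = -67 − (-45) = -22 kJ/mol.

-22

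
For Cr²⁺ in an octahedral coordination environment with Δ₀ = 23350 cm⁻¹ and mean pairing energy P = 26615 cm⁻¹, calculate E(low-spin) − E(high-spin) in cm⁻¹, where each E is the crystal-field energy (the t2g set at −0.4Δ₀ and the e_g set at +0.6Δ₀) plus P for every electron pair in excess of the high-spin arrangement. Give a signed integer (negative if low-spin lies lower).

Cr²⁺: group 6, so d-count = 6 − 2 = 4.
In the high-spin limit (t2g^3 e_g^1) the orbital term is -0.6Δ₀ = -14010 cm⁻¹, with no excess pairing.
For low-spin the configuration is t2g^4 e_g^0: orbital energy -1.6 × 23350 = -37360 cm⁻¹, and 1 additional pair relative to high-spin adds 26615 cm⁻¹, giving -10745 cm⁻¹.
E(LS) − E(HS) = -10745 − (-14010) = 3265 cm⁻¹.

3265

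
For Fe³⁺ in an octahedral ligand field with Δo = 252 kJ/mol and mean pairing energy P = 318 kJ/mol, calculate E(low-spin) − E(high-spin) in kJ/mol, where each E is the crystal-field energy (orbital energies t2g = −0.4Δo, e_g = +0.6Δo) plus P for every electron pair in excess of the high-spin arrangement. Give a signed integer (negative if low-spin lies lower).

Fe sits in group 8; removing 3 electrons leaves Fe³⁺ with 8 − 3 = 5 d electrons.
In the high-spin limit (t2g^3 e_g^2) the orbital term is 0.0Δo = 0 kJ/mol, with no excess pairing.
Low-spin: t2g^5 e_g^0, orbital CFSE = -2.0Δo = -504 kJ/mol; plus 2 excess pairs × P = +636 kJ/mol; total 132 kJ/mol.
Thus E(LS) − E(HS) = 132 kJ/mol.

132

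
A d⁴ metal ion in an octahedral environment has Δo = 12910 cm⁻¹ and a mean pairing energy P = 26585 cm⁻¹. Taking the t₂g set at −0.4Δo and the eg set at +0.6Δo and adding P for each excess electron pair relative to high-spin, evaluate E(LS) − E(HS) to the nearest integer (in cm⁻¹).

13675

In the high-spin limit (t₂g³ eg¹) the orbital term is -0.6Δo = -7746 cm⁻¹, with no excess pairing.
Low-spin t₂g⁴ eg⁰ gives -1.6Δo = -20656 cm⁻¹, but forming 1 extra pair costs 1P = 26585 cm⁻¹, so E(LS) = -20656 + 26585 = 5929 cm⁻¹.
E(LS) − E(HS) = 5929 − (-7746) = 13675 cm⁻¹.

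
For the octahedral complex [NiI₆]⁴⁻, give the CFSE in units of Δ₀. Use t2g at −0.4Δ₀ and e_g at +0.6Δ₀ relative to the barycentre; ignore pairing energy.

-1.2 Δ₀

Each I⁻ contributes -1; 6 × (-1) = -6. With overall charge -4, Ni is in the +2 oxidation state.
Ni²⁺: group 10, so d-count = 10 − 2 = 8.
For octahedral d⁸ the high- and low-spin configurations coincide.
Configuration: t2g^6 e_g^2.
CFSE = 6(-0.4Δ₀) + 2(0.6Δ₀) = -2.4Δ₀ + 1.2Δ₀ = -1.2Δ₀.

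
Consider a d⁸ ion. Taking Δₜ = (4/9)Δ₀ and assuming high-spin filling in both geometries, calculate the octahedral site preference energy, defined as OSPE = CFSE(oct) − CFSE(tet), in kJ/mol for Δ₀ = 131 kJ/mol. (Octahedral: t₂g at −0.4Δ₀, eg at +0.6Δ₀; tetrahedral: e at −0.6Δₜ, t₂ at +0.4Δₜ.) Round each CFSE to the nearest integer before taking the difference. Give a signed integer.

In an octahedral site d⁸ (HS) is t2g^6 e_g^2, giving CFSE(oct) = -1.2Δ₀ = -157 kJ/mol.
Tetrahedral e^4 t2^4 gives -0.8Δₜ = -0.8 × (4/9) × 131 = -47 kJ/mol.
Subtracting, OSPE = -157 − (-47) = -110 kJ/mol.

-110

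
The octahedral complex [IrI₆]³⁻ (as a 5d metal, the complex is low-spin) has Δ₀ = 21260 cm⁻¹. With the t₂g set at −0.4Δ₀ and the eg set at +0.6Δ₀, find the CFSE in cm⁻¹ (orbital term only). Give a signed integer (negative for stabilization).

-51024

Each I⁻ contributes -1; 6 × (-1) = -6. With overall charge -3, Ir is in the +3 oxidation state.
Ir sits in group 9; removing 3 electrons leaves Ir³⁺ with 9 − 3 = 6 d electrons.
Electron filling gives t₂g⁶ eg⁰.
Orbital CFSE = 6(-0.4) + 0(0.6) = -2.4Δ₀ = -2.4 × 21260 = -51024 cm⁻¹.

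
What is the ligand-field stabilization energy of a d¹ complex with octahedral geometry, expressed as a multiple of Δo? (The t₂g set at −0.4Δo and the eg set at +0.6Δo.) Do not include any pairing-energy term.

Configuration: t₂g¹ eg⁰.
CFSE = 1(-0.4Δo) + 0(0.6Δo) = -0.4Δo + 0.0Δo = -0.4Δo.

-0.4 Δo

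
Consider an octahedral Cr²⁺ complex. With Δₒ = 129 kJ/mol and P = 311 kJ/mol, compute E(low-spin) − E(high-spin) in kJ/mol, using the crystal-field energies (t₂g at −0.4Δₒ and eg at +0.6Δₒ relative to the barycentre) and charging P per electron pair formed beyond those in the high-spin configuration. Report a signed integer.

Cr sits in group 6; removing 2 electrons leaves Cr²⁺ with 6 − 2 = 4 d electrons.
High-spin: t₂g³ eg¹, CFSE = -0.6Δₒ = -77 kJ/mol.
Low-spin t₂g⁴ eg⁰ gives -1.6Δₒ = -206 kJ/mol, but forming 1 extra pair costs 1P = 311 kJ/mol, so E(LS) = -206 + 311 = 105 kJ/mol.
The difference is 105 − (-77) = 182 kJ/mol, so high-spin lies lower.

182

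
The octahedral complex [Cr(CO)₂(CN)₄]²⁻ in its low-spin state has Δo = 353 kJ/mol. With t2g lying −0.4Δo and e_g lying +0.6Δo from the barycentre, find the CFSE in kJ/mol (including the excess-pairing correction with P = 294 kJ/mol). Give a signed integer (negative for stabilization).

-271

Ligand charges: 2×(+0) from CO and 4×(-1) from CN⁻ sum to -4; with overall charge -2, Cr is +2.
Group 6 minus oxidation state +2 gives a d⁴ configuration for Cr²⁺.
The d⁴ electrons fill as t2g^4 e_g^0.
Orbital CFSE = 4(-0.4) + 0(0.6) = -1.6Δo = -1.6 × 353 = -565 kJ/mol.
Pairing penalty: 1 pair vs 0 in the high-spin reference → 1 extra × P = 294 kJ/mol.
Net CFSE = -565 + 294 = -271 kJ/mol.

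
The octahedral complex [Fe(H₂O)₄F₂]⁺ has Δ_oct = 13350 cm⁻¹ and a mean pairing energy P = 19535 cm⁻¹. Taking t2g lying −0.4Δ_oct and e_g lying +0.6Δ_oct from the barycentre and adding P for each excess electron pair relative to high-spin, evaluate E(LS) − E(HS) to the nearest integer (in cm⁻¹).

Ligand charges: 4×(+0) from H₂O and 2×(-1) from F⁻ sum to -2; with overall charge +1, Fe is +3.
Fe is in group 8, so Fe³⁺ is d⁵ (8 − 3 = 5).
In the high-spin limit (t2g^3 e_g^2) the orbital term is 0.0Δ_oct = 0 cm⁻¹, with no excess pairing.
For low-spin the configuration is t2g^5 e_g^0: orbital energy -2.0 × 13350 = -26700 cm⁻¹, and 2 additional pairs relative to high-spin add 39070 cm⁻¹, giving 12370 cm⁻¹.
The difference is 12370 − (0) = 12370 cm⁻¹, so high-spin lies lower.

12370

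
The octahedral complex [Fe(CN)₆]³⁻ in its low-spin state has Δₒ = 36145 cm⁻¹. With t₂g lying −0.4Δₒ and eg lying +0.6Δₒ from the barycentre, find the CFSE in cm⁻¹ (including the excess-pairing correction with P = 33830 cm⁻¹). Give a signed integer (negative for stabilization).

-4630

Each CN⁻ contributes -1; 6 × (-1) = -6. With overall charge -3, Fe is in the +3 oxidation state.
Group 8 minus oxidation state +3 gives a d⁵ configuration for Fe³⁺.
Configuration: t₂g⁵ eg⁰.
The orbital stabilization is -2.0Δₒ = -2.0 × 36145 = -72290 cm⁻¹.
Pairing penalty: 2 pairs vs 0 in the high-spin reference → 2 extra × P = 67660 cm⁻¹.
Combining: -72290 + 67660 = -4630 cm⁻¹.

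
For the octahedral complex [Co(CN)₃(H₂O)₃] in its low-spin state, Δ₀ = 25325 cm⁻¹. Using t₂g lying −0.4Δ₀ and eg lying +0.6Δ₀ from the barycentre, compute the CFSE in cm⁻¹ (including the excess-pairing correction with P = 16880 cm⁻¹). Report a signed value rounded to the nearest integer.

-27020

Ligand charges: 3×(-1) from CN⁻ and 3×(+0) from H₂O sum to -3; with overall charge +0, Co is +3.
Co³⁺: group 9, so d-count = 9 − 3 = 6.
The d⁶ electrons fill as t₂g⁶ eg⁰.
CFSE(orbital) = 6×(-0.4Δ₀) + 0×(0.6Δ₀) = -2.4Δ₀; with Δ₀ = 25325 cm⁻¹ that is -60780 cm⁻¹.
Pairing penalty: 3 pairs vs 1 in the high-spin reference → 2 extra × P = 33760 cm⁻¹.
Combining: -60780 + 33760 = -27020 cm⁻¹.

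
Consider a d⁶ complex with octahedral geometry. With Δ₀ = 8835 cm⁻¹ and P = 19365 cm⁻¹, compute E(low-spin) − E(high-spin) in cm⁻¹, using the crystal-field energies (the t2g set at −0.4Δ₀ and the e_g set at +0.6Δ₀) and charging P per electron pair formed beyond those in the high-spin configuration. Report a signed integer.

21060

High-spin: t2g^4 e_g^2, CFSE = -0.4Δ₀ = -3534 cm⁻¹.
Low-spin: t2g^6 e_g^0, orbital CFSE = -2.4Δ₀ = -21204 cm⁻¹; plus 2 excess pairs × P = +38730 cm⁻¹; total 17526 cm⁻¹.
Thus E(LS) − E(HS) = 21060 cm⁻¹.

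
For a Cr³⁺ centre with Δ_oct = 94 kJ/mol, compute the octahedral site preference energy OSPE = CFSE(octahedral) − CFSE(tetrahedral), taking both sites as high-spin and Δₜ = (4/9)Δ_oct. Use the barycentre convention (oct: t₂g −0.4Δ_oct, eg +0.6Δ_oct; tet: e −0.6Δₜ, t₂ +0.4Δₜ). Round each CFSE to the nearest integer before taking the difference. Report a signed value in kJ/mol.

-80

Cr is in group 6, so Cr³⁺ is d³ (6 − 3 = 3).
In an octahedral site d³ (HS) is t₂g³ eg⁰, giving CFSE(oct) = -1.2Δ_oct = -113 kJ/mol.
In a tetrahedral site the filling is e² t₂¹: CFSE(tet) = -0.8Δₜ = -0.8 × (4/9)(94) = -33 kJ/mol.
OSPE = -113 − (-33) = -80 kJ/mol.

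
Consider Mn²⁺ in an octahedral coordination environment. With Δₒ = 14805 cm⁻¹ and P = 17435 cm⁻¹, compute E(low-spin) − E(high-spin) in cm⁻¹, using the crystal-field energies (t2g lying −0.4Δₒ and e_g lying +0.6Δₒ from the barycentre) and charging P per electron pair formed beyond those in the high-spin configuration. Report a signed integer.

Group 7 minus oxidation state +2 gives a d⁵ configuration for Mn²⁺.
High-spin d⁵ fills as t2g^3 e_g^2 with CFSE 3(−0.4) + 2(+0.6) = 0.0Δₒ = 0 cm⁻¹.
Low-spin: t2g^5 e_g^0, orbital CFSE = -2.0Δₒ = -29610 cm⁻¹; plus 2 excess pairs × P = +34870 cm⁻¹; total 5260 cm⁻¹.
E(LS) − E(HS) = 5260 − (0) = 5260 cm⁻¹.

5260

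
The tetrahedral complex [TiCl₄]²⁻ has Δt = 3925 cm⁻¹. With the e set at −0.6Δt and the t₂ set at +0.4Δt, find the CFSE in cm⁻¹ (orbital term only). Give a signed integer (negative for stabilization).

Each Cl⁻ contributes -1; 4 × (-1) = -4. With overall charge -2, Ti is in the +2 oxidation state.
Ti is in group 4, so Ti²⁺ is d² (4 − 2 = 2).
With tetrahedral geometry the complex is necessarily high-spin.
The d² electrons fill as e² t₂⁰.
Orbital CFSE = 2(-0.6) + 0(0.4) = -1.2Δt = -1.2 × 3925 = -4710 cm⁻¹.

-4710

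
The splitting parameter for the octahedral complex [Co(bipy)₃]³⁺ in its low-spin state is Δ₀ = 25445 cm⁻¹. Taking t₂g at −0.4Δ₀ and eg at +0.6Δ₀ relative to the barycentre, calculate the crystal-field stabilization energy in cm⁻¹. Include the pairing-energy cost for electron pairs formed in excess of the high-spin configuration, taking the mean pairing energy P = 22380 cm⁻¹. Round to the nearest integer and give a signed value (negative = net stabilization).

-16308

bipy is neutral, so the +3 overall charge sits on Co: oxidation state +3.
Co³⁺: group 9, so d-count = 9 − 3 = 6.
Electron filling gives t₂g⁶ eg⁰.
CFSE(orbital) = 6×(-0.4Δ₀) + 0×(0.6Δ₀) = -2.4Δ₀; with Δ₀ = 25445 cm⁻¹ that is -61068 cm⁻¹.
Relative to high-spin t₂g⁴ eg² (1 paired), the low-spin configuration has 2 additional pairs, contributing +2 × 22380 = +44760 cm⁻¹.
Net CFSE = -61068 + 44760 = -16308 cm⁻¹.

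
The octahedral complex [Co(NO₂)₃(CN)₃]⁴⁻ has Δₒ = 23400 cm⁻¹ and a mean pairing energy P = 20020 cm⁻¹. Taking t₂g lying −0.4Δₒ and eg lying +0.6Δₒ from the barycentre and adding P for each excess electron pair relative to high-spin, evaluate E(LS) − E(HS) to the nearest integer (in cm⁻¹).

-3380

Ligand charges: 3×(-1) from NO₂⁻ and 3×(-1) from CN⁻ sum to -6; with overall charge -4, Co is +2.
Group 9 minus oxidation state +2 gives a d⁷ configuration for Co²⁺.
High-spin d⁷ fills as t₂g⁵ eg² with CFSE 5(−0.4) + 2(+0.6) = -0.8Δₒ = -18720 cm⁻¹.
For low-spin the configuration is t₂g⁶ eg¹: orbital energy -1.8 × 23400 = -42120 cm⁻¹, and 1 additional pair relative to high-spin adds 20020 cm⁻¹, giving -22100 cm⁻¹.
The difference is -22100 − (-18720) = -3380 cm⁻¹, so low-spin lies lower.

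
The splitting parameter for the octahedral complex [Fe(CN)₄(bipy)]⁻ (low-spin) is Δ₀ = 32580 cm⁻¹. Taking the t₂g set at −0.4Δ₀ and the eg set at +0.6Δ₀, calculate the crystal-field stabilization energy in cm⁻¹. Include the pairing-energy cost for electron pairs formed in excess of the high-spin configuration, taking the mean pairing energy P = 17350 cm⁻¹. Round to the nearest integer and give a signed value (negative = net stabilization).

-30460

Ligand charges: 4×(-1) from CN⁻ and 1×(+0) from bipy sum to -4; with overall charge -1, Fe is +3.
Fe is in group 8, so Fe³⁺ is d⁵ (8 − 3 = 5).
Electron filling gives t₂g⁵ eg⁰.
The orbital stabilization is -2.0Δ₀ = -2.0 × 32580 = -65160 cm⁻¹.
Relative to high-spin t₂g³ eg² (0 paired), the low-spin configuration has 2 additional pairs, contributing +2 × 17350 = +34700 cm⁻¹.
Overall CFSE = -65160 + 34700 = -30460 cm⁻¹.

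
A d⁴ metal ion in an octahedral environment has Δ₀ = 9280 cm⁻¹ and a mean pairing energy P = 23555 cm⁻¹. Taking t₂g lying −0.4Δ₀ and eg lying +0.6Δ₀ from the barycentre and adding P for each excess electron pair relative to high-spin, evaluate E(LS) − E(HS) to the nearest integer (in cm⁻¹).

In the high-spin limit (t₂g³ eg¹) the orbital term is -0.6Δ₀ = -5568 cm⁻¹, with no excess pairing.
For low-spin the configuration is t₂g⁴ eg⁰: orbital energy -1.6 × 9280 = -14848 cm⁻¹, and 1 additional pair relative to high-spin adds 23555 cm⁻¹, giving 8707 cm⁻¹.
The difference is 8707 − (-5568) = 14275 cm⁻¹, so high-spin lies lower.

14275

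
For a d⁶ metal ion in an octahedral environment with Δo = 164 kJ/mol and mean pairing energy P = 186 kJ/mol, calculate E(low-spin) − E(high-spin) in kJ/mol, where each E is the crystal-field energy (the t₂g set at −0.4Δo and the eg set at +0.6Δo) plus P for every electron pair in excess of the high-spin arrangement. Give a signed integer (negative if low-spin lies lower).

High-spin d⁶ fills as t₂g⁴ eg² with CFSE 4(−0.4) + 2(+0.6) = -0.4Δo = -66 kJ/mol.
For low-spin the configuration is t₂g⁶ eg⁰: orbital energy -2.4 × 164 = -394 kJ/mol, and 2 additional pairs relative to high-spin add 372 kJ/mol, giving -22 kJ/mol.
The difference is -22 − (-66) = 44 kJ/mol, so high-spin lies lower.

44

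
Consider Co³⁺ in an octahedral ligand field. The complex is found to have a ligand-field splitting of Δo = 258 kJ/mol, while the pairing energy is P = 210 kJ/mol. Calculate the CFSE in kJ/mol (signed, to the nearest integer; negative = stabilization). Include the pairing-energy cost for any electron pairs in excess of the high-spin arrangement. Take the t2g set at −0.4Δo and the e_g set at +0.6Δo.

-199

Group 9 minus oxidation state +3 gives a d⁶ configuration for Co³⁺.
Here Δo > P (258 > 210), so the low-spin state is favoured.
Configuration: t2g^6 e_g^0.
Orbital CFSE = -2.4Δo = -2.4 × 258 = -619 kJ/mol.
Excess pairs vs high-spin: 3 − 1 = 2; pairing cost = +420 kJ/mol.
Net CFSE = -619 + 420 = -199 kJ/mol.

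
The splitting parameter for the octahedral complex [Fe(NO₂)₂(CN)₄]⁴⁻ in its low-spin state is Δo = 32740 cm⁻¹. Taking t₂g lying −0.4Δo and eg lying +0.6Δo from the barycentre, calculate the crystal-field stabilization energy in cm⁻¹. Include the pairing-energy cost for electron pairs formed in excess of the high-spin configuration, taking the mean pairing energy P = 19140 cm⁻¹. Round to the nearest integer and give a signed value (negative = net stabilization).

-40296

Ligand charges: 2×(-1) from NO₂⁻ and 4×(-1) from CN⁻ sum to -6; with overall charge -4, Fe is +2.
Group 8 minus oxidation state +2 gives a d⁶ configuration for Fe²⁺.
Electron filling gives t₂g⁶ eg⁰.
Orbital CFSE = 6(-0.4) + 0(0.6) = -2.4Δo = -2.4 × 32740 = -78576 cm⁻¹.
Pairing penalty: 3 pairs vs 1 in the high-spin reference → 2 extra × P = 38280 cm⁻¹.
Overall CFSE = -78576 + 38280 = -40296 cm⁻¹.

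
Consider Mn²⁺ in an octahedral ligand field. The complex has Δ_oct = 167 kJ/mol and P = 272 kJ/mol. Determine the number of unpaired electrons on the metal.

Mn sits in group 7; removing 2 electrons leaves Mn²⁺ with 7 − 2 = 5 d electrons.
With Δ_oct < P the complex is high-spin.
Filling d⁵ accordingly: t₂g³ eg².
Unpaired electrons: 5.

5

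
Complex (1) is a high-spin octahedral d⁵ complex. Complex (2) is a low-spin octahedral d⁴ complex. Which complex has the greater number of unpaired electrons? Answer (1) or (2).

(1)

(1): t₂g³ eg² → 5 unpaired.
(2): t2g^4 e_g^0 → 2 unpaired.
So (1) has more unpaired electrons.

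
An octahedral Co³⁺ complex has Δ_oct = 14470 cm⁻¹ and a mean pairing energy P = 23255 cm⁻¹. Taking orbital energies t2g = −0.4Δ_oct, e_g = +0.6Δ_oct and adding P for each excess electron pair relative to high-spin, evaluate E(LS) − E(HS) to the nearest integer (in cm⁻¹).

Group 9 minus oxidation state +3 gives a d⁶ configuration for Co³⁺.
In the high-spin limit (t2g^4 e_g^2) the orbital term is -0.4Δ_oct = -5788 cm⁻¹, with no excess pairing.
Low-spin t2g^6 e_g^0 gives -2.4Δ_oct = -34728 cm⁻¹, but forming 2 extra pairs costs 2P = 46510 cm⁻¹, so E(LS) = -34728 + 46510 = 11782 cm⁻¹.
E(LS) − E(HS) = 11782 − (-5788) = 17570 cm⁻¹.

17570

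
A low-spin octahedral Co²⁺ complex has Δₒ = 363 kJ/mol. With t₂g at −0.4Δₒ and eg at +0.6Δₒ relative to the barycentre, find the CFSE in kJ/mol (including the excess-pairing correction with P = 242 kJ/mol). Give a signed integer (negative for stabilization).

Co is in group 9, so Co²⁺ is d⁷ (9 − 2 = 7).
The d⁷ electrons fill as t₂g⁶ eg¹.
Orbital CFSE = 6(-0.4) + 1(0.6) = -1.8Δₒ = -1.8 × 363 = -653 kJ/mol.
Pairing penalty: 3 pairs vs 2 in the high-spin reference → 1 extra × P = 242 kJ/mol.
Net CFSE = -653 + 242 = -411 kJ/mol.

-411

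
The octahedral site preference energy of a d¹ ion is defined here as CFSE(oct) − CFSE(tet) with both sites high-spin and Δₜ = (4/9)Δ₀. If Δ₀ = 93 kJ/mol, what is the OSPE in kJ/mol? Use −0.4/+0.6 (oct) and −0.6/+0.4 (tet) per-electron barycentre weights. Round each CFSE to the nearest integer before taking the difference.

Octahedral (high-spin): t2g^1 e_g^0, CFSE = 1(−0.4) + 0(+0.6) = -0.4Δ₀ = -0.4 × 93 = -37 kJ/mol.
Tetrahedral e^1 t2^0 gives -0.6Δₜ = -0.6 × (4/9) × 93 = -25 kJ/mol.
OSPE = CFSE(oct) − CFSE(tet) = -37 − (-25) = -12 kJ/mol.

-12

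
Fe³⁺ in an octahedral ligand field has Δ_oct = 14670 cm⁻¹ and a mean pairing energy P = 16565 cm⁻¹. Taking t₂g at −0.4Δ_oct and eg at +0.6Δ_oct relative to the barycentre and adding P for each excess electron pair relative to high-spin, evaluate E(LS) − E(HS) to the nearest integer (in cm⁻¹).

3790

Fe sits in group 8; removing 3 electrons leaves Fe³⁺ with 8 − 3 = 5 d electrons.
High-spin: t₂g³ eg², CFSE = 0.0Δ_oct = 0 cm⁻¹.
Low-spin: t₂g⁵ eg⁰, orbital CFSE = -2.0Δ_oct = -29340 cm⁻¹; plus 2 excess pairs × P = +33130 cm⁻¹; total 3790 cm⁻¹.
Thus E(LS) − E(HS) = 3790 cm⁻¹.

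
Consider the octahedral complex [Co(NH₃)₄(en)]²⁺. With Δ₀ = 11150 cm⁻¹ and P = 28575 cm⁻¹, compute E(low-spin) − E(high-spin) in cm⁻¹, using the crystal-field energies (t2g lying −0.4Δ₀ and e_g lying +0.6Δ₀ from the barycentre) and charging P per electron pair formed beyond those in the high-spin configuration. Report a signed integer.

17425

Ligand charges: 4×(+0) from NH₃ and 1×(+0) from en sum to +0; with overall charge +2, Co is +2.
Co²⁺: group 9, so d-count = 9 − 2 = 7.
In the high-spin limit (t2g^5 e_g^2) the orbital term is -0.8Δ₀ = -8920 cm⁻¹, with no excess pairing.
For low-spin the configuration is t2g^6 e_g^1: orbital energy -1.8 × 11150 = -20070 cm⁻¹, and 1 additional pair relative to high-spin adds 28575 cm⁻¹, giving 8505 cm⁻¹.
Thus E(LS) − E(HS) = 17425 cm⁻¹.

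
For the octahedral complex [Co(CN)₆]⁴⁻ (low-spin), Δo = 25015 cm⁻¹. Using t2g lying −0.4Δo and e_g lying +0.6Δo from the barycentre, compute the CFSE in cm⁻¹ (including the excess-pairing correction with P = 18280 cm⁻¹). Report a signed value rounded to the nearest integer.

-26747

Each CN⁻ contributes -1; 6 × (-1) = -6. With overall charge -4, Co is in the +2 oxidation state.
Group 9 minus oxidation state +2 gives a d⁷ configuration for Co²⁺.
Configuration: t2g^6 e_g^1.
Orbital CFSE = 6(-0.4) + 1(0.6) = -1.8Δo = -1.8 × 25015 = -45027 cm⁻¹.
High-spin d⁷ would be t2g^5 e_g^2 with 2 pairs; low-spin has 3, so 1 excess pair costs +1P = +18280 cm⁻¹.
Overall CFSE = -45027 + 18280 = -26747 cm⁻¹.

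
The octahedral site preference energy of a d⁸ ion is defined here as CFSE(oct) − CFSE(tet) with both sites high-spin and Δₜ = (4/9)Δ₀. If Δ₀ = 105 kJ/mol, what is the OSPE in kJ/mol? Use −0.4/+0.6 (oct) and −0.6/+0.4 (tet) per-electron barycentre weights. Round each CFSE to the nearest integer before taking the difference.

Octahedral (high-spin): t₂g⁶ eg², CFSE = 6(−0.4) + 2(+0.6) = -1.2Δ₀ = -1.2 × 105 = -126 kJ/mol.
Tetrahedral e⁴ t₂⁴ gives -0.8Δₜ = -0.8 × (4/9) × 105 = -37 kJ/mol.
OSPE = -126 − (-37) = -89 kJ/mol.

-89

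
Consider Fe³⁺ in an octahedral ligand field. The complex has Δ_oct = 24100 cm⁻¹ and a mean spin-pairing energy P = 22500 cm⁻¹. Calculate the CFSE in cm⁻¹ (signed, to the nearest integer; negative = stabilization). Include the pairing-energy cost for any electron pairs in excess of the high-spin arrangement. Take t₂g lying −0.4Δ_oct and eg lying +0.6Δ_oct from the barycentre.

Fe sits in group 8; removing 3 electrons leaves Fe³⁺ with 8 − 3 = 5 d electrons.
Since Δ_oct = 24100 cm⁻¹ > P = 22500 cm⁻¹, the complex adopts the low-spin configuration.
Configuration: t₂g⁵ eg⁰.
Orbital CFSE = -2.0Δ_oct = -2.0 × 24100 = -48200 cm⁻¹.
Excess pairs vs high-spin: 2 − 0 = 2; pairing cost = +45000 cm⁻¹.
Net CFSE = -48200 + 45000 = -3200 cm⁻¹.

-3200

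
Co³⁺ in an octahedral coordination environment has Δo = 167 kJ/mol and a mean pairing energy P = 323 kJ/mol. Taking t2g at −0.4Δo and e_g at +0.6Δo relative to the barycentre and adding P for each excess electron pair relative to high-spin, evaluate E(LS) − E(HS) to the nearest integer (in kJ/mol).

312

Co is in group 9, so Co³⁺ is d⁶ (9 − 3 = 6).
High-spin: t2g^4 e_g^2, CFSE = -0.4Δo = -67 kJ/mol.
Low-spin t2g^6 e_g^0 gives -2.4Δo = -401 kJ/mol, but forming 2 extra pairs costs 2P = 646 kJ/mol, so E(LS) = -401 + 646 = 245 kJ/mol.
The difference is 245 − (-67) = 312 kJ/mol, so high-spin lies lower.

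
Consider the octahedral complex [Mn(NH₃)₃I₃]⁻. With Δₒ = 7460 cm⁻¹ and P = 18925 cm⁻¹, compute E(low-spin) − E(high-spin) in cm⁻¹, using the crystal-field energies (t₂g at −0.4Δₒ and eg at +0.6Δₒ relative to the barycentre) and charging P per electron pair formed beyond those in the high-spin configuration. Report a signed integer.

Ligand charges: 3×(+0) from NH₃ and 3×(-1) from I⁻ sum to -3; with overall charge -1, Mn is +2.
Mn²⁺: group 7, so d-count = 7 − 2 = 5.
High-spin d⁵ fills as t₂g³ eg² with CFSE 3(−0.4) + 2(+0.6) = 0.0Δₒ = 0 cm⁻¹.
For low-spin the configuration is t₂g⁵ eg⁰: orbital energy -2.0 × 7460 = -14920 cm⁻¹, and 2 additional pairs relative to high-spin add 37850 cm⁻¹, giving 22930 cm⁻¹.
Thus E(LS) − E(HS) = 22930 cm⁻¹.

22930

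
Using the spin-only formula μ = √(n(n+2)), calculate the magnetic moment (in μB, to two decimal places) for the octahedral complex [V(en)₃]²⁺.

en is neutral, so the +2 overall charge sits on V: oxidation state +2.
V²⁺: group 5, so d-count = 5 − 2 = 3.
Configuration: t₂g³ eg⁰ → 3 unpaired electrons.
μ(spin-only) = √[3(3+2)] = √15 ≈ 3.87 μB.

3.87 μB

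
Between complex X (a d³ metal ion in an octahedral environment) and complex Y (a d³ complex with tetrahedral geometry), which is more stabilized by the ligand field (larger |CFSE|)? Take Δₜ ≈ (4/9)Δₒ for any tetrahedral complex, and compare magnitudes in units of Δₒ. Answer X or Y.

X: t2g^3 e_g^0, CFSE = -1.2Δₒ.
Y: Tetrahedral splitting is small, so the complex is high-spin; e² t₂¹, CFSE = -0.8Δₜ ≈ -0.36Δₒ.
So X has the larger |CFSE|.

X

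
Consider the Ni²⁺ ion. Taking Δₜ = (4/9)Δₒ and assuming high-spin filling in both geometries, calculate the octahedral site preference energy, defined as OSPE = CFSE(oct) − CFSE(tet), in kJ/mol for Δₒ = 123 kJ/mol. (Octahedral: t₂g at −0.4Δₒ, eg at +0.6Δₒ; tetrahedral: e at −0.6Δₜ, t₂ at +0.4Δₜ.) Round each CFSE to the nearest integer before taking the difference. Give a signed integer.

Group 10 minus oxidation state +2 gives a d⁸ configuration for Ni²⁺.
In an octahedral site d⁸ (HS) is t₂g⁶ eg², giving CFSE(oct) = -1.2Δₒ = -148 kJ/mol.
Tetrahedral: e⁴ t₂⁴, CFSE = 4(−0.6) + 4(+0.4) = -0.8Δₜ = -0.8 × (4/9) × 123 = -44 kJ/mol.
OSPE = CFSE(oct) − CFSE(tet) = -148 − (-44) = -104 kJ/mol.

-104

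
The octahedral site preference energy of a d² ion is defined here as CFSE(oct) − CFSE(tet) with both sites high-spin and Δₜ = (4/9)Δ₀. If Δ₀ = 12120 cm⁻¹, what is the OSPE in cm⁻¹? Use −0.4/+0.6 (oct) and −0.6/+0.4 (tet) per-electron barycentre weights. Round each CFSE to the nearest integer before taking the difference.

In an octahedral site d² (HS) is t2g^2 e_g^0, giving CFSE(oct) = -0.8Δ₀ = -9696 cm⁻¹.
Tetrahedral: e^2 t2^0, CFSE = 2(−0.6) + 0(+0.4) = -1.2Δₜ = -1.2 × (4/9) × 12120 = -6464 cm⁻¹.
OSPE = -9696 − (-6464) = -3232 cm⁻¹.

-3232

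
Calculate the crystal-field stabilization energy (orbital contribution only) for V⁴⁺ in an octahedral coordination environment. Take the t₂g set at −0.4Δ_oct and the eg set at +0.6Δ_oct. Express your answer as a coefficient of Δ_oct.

-0.4 Δ_oct

V is in group 5, so V⁴⁺ is d¹ (5 − 4 = 1).
Configuration: t₂g¹ eg⁰.
CFSE = 1(-0.4Δ_oct) + 0(0.6Δ_oct) = -0.4Δ_oct + 0.0Δ_oct = -0.4Δ_oct.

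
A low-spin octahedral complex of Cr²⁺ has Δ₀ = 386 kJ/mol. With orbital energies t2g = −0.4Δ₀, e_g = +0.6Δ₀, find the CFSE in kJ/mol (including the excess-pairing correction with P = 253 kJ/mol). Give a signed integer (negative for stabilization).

-365

Cr sits in group 6; removing 2 electrons leaves Cr²⁺ with 6 − 2 = 4 d electrons.
The d⁴ electrons fill as t2g^4 e_g^0.
CFSE(orbital) = 4×(-0.4Δ₀) + 0×(0.6Δ₀) = -1.6Δ₀; with Δ₀ = 386 kJ/mol that is -618 kJ/mol.
Pairing penalty: 1 pair vs 0 in the high-spin reference → 1 extra × P = 253 kJ/mol.
Combining: -618 + 253 = -365 kJ/mol.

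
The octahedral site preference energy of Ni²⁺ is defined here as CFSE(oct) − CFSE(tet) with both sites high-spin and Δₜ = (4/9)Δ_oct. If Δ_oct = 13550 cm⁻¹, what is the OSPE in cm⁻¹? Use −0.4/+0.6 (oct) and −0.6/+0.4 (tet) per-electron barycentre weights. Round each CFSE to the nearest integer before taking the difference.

-11442

Ni sits in group 10; removing 2 electrons leaves Ni²⁺ with 10 − 2 = 8 d electrons.
Octahedral high-spin t₂g⁶ eg²: CFSE = -1.2 × 13550 = -16260 cm⁻¹.
In a tetrahedral site the filling is e⁴ t₂⁴: CFSE(tet) = -0.8Δₜ = -0.8 × (4/9)(13550) = -4818 cm⁻¹.
OSPE = -16260 − (-4818) = -11442 cm⁻¹.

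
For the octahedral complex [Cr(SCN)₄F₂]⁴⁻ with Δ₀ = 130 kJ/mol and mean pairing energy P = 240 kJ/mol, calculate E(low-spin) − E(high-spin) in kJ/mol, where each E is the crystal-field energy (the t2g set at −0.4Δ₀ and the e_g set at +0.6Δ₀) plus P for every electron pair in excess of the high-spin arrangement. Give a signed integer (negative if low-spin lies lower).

Ligand charges: 4×(-1) from SCN⁻ and 2×(-1) from F⁻ sum to -6; with overall charge -4, Cr is +2.
Cr²⁺: group 6, so d-count = 6 − 2 = 4.
In the high-spin limit (t2g^3 e_g^1) the orbital term is -0.6Δ₀ = -78 kJ/mol, with no excess pairing.
For low-spin the configuration is t2g^4 e_g^0: orbital energy -1.6 × 130 = -208 kJ/mol, and 1 additional pair relative to high-spin adds 240 kJ/mol, giving 32 kJ/mol.
The difference is 32 − (-78) = 110 kJ/mol, so high-spin lies lower.

110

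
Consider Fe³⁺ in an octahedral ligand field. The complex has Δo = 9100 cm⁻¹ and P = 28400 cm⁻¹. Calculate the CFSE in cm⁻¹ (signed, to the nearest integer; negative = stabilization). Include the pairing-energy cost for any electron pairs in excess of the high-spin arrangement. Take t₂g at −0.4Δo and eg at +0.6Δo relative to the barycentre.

0

Fe³⁺: group 8, so d-count = 8 − 3 = 5.
Δo < P, so pairing is avoided: the ground state is high-spin.
Filling d⁵ accordingly: t₂g³ eg².
Orbital CFSE = 0.0Δo = 0.0 × 9100 = 0 cm⁻¹.
High-spin has no excess pairs, so no pairing correction applies.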